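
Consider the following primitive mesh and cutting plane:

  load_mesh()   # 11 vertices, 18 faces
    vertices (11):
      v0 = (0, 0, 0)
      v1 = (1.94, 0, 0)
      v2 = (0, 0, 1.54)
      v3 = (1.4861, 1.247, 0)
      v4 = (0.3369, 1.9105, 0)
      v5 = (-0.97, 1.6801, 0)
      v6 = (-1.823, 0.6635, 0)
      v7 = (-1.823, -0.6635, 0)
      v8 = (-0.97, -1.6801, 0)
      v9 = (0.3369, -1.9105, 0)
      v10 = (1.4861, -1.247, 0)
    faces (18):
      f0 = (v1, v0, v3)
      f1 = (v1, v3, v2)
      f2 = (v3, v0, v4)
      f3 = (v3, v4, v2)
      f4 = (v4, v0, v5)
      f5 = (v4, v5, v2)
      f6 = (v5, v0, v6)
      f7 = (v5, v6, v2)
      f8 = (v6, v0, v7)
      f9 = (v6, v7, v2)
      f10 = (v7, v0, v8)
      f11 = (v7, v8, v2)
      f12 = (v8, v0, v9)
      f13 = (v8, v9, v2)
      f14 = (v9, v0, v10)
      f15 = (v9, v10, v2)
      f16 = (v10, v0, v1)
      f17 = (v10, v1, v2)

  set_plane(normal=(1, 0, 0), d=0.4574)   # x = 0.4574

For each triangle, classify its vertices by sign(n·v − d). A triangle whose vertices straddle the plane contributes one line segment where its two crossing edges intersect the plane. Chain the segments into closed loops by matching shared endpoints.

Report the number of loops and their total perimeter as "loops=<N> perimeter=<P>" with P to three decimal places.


Straddling triangles (8 of 18):
  (v1,v0,v3) [+-+] → (0.4574, 0, 0)–(0.4574, 0.383808, 0)  len=0.3838
  (v1,v3,v2) [++-] → (0.4574, 0.383808, 1.06601)–(0.4574, 0, 1.17691)  len=0.3995
  (v3,v0,v4) [+--] → (0.4574, 0.383808, 0)–(0.4574, 1.84093, 0)  len=1.4571
  (v3,v4,v2) [+--] → (0.4574, 1.84093, 0)–(0.4574, 0.383808, 1.06601)  len=1.8054
  (v9,v0,v10) [--+] → (0.4574, -0.383808, 0)–(0.4574, -1.84093, 0)  len=1.4571
  (v9,v10,v2) [-+-] → (0.4574, -1.84093, 0)–(0.4574, -0.383808, 1.06601)  len=1.8054
  (v10,v0,v1) [+-+] → (0.4574, -0.383808, 0)–(0.4574, 0, 0)  len=0.3838
  (v10,v1,v2) [++-] → (0.4574, 0, 1.17691)–(0.4574, -0.383808, 1.06601)  len=0.3995

Chained into 1 loop(s):
  loop 1: 8 segments, perimeter = 8.0917
Total perimeter = 8.092

loops=1 perimeter=8.092


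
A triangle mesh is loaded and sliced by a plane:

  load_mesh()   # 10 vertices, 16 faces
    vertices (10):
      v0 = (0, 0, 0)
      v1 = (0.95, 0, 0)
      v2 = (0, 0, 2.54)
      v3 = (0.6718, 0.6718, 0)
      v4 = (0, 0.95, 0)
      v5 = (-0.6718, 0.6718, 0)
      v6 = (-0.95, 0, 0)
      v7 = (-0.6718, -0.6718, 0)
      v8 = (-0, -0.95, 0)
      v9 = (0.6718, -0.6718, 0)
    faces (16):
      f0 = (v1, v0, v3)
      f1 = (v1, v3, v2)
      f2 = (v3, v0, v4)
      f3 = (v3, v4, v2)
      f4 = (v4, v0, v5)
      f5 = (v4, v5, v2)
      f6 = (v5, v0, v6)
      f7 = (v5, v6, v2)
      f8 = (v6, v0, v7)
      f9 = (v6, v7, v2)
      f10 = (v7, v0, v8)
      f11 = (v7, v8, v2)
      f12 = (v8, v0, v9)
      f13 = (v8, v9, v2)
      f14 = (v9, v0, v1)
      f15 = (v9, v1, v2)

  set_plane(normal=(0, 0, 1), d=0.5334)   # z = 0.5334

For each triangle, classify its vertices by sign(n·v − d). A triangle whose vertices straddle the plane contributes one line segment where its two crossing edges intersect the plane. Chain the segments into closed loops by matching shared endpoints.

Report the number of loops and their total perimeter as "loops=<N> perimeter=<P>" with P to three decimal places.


loops=1 perimeter=4.595

Straddling triangles (8 of 16):
  (v1,v3,v2) [--+] → (0.530722, 0.530722, 0.5334)–(0.7505, 0, 0.5334)  len=0.5744
  (v3,v4,v2) [--+] → (0, 0.7505, 0.5334)–(0.530722, 0.530722, 0.5334)  len=0.5744
  (v4,v5,v2) [--+] → (-0.530722, 0.530722, 0.5334)–(0, 0.7505, 0.5334)  len=0.5744
  (v5,v6,v2) [--+] → (-0.7505, 0, 0.5334)–(-0.530722, 0.530722, 0.5334)  len=0.5744
  (v6,v7,v2) [--+] → (-0.530722, -0.530722, 0.5334)–(-0.7505, 0, 0.5334)  len=0.5744
  (v7,v8,v2) [--+] → (0, -0.7505, 0.5334)–(-0.530722, -0.530722, 0.5334)  len=0.5744
  (v8,v9,v2) [--+] → (0.530722, -0.530722, 0.5334)–(0, -0.7505, 0.5334)  len=0.5744
  (v9,v1,v2) [--+] → (0.7505, 0, 0.5334)–(0.530722, -0.530722, 0.5334)  len=0.5744

Chained into 1 loop(s):
  loop 1: 8 segments, perimeter = 4.5954
Total perimeter = 4.595


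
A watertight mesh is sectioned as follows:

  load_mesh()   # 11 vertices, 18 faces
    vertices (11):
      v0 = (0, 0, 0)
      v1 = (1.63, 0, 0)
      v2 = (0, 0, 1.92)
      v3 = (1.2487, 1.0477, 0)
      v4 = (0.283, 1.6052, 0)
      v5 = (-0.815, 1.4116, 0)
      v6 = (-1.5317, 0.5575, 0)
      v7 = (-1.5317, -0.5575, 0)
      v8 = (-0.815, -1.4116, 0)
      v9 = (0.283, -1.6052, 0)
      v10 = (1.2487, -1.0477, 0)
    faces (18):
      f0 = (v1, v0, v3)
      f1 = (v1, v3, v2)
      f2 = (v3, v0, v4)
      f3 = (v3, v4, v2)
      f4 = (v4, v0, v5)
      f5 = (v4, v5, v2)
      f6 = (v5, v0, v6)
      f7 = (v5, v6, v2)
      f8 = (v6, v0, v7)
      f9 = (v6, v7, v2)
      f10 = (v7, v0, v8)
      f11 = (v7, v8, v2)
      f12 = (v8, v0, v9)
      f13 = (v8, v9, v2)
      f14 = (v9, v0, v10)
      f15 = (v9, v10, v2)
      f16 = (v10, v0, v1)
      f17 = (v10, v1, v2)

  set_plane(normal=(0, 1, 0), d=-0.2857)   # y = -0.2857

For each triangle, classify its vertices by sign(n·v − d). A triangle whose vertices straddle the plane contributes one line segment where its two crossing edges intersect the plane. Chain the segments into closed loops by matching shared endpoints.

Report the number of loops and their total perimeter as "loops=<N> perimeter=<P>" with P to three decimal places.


Straddling triangles (10 of 18):
  (v6,v0,v7) [++-] → (-0.784945, -0.2857, 0)–(-1.5317, -0.2857, 0)  len=0.7468
  (v6,v7,v2) [+-+] → (-1.5317, -0.2857, 0)–(-0.784945, -0.2857, 0.936065)  len=1.1974
  (v7,v0,v8) [-+-] → (-0.784945, -0.2857, 0)–(-0.164951, -0.2857, 0)  len=0.6200
  (v7,v8,v2) [--+] → (-0.164951, -0.2857, 1.5314)–(-0.784945, -0.2857, 0.936065)  len=0.8595
  (v8,v0,v9) [-+-] → (-0.164951, -0.2857, 0)–(0.0503695, -0.2857, 0)  len=0.2153
  (v8,v9,v2) [--+] → (0.0503695, -0.2857, 1.57827)–(-0.164951, -0.2857, 1.5314)  len=0.2204
  (v9,v0,v10) [-+-] → (0.0503695, -0.2857, 0)–(0.340511, -0.2857, 0)  len=0.2901
  (v9,v10,v2) [--+] → (0.340511, -0.2857, 1.39643)–(0.0503695, -0.2857, 1.57827)  len=0.3424
  (v10,v0,v1) [-++] → (0.340511, -0.2857, 0)–(1.52602, -0.2857, 0)  len=1.1855
  (v10,v1,v2) [-++] → (1.52602, -0.2857, 0)–(0.340511, -0.2857, 1.39643)  len=1.8318

Chained into 1 loop(s):
  loop 1: 10 segments, perimeter = 7.5093
Total perimeter = 7.509

loops=1 perimeter=7.509


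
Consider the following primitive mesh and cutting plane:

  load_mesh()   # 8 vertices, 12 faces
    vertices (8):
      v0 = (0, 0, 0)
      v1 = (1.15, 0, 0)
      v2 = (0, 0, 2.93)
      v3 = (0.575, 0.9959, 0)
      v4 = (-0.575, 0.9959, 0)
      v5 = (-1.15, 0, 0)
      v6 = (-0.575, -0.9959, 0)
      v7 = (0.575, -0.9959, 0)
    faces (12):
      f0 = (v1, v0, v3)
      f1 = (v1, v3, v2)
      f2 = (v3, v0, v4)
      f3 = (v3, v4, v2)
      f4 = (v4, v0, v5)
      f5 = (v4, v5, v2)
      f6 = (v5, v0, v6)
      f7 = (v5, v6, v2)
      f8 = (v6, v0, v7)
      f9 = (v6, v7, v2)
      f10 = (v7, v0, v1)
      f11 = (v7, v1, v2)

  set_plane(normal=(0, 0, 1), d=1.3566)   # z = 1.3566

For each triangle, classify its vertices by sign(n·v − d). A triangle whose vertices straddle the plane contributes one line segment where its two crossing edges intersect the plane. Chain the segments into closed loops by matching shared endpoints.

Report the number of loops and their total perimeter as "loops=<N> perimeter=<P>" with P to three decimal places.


loops=1 perimeter=3.705

Straddling triangles (6 of 12):
  (v1,v3,v2) [--+] → (0.308773, 0.534795, 1.3566)–(0.617546, 0, 1.3566)  len=0.6175
  (v3,v4,v2) [--+] → (-0.308773, 0.534795, 1.3566)–(0.308773, 0.534795, 1.3566)  len=0.6175
  (v4,v5,v2) [--+] → (-0.617546, 0, 1.3566)–(-0.308773, 0.534795, 1.3566)  len=0.6175
  (v5,v6,v2) [--+] → (-0.308773, -0.534795, 1.3566)–(-0.617546, 0, 1.3566)  len=0.6175
  (v6,v7,v2) [--+] → (0.308773, -0.534795, 1.3566)–(-0.308773, -0.534795, 1.3566)  len=0.6175
  (v7,v1,v2) [--+] → (0.617546, 0, 1.3566)–(0.308773, -0.534795, 1.3566)  len=0.6175

Chained into 1 loop(s):
  loop 1: 6 segments, perimeter = 3.7052
Total perimeter = 3.705


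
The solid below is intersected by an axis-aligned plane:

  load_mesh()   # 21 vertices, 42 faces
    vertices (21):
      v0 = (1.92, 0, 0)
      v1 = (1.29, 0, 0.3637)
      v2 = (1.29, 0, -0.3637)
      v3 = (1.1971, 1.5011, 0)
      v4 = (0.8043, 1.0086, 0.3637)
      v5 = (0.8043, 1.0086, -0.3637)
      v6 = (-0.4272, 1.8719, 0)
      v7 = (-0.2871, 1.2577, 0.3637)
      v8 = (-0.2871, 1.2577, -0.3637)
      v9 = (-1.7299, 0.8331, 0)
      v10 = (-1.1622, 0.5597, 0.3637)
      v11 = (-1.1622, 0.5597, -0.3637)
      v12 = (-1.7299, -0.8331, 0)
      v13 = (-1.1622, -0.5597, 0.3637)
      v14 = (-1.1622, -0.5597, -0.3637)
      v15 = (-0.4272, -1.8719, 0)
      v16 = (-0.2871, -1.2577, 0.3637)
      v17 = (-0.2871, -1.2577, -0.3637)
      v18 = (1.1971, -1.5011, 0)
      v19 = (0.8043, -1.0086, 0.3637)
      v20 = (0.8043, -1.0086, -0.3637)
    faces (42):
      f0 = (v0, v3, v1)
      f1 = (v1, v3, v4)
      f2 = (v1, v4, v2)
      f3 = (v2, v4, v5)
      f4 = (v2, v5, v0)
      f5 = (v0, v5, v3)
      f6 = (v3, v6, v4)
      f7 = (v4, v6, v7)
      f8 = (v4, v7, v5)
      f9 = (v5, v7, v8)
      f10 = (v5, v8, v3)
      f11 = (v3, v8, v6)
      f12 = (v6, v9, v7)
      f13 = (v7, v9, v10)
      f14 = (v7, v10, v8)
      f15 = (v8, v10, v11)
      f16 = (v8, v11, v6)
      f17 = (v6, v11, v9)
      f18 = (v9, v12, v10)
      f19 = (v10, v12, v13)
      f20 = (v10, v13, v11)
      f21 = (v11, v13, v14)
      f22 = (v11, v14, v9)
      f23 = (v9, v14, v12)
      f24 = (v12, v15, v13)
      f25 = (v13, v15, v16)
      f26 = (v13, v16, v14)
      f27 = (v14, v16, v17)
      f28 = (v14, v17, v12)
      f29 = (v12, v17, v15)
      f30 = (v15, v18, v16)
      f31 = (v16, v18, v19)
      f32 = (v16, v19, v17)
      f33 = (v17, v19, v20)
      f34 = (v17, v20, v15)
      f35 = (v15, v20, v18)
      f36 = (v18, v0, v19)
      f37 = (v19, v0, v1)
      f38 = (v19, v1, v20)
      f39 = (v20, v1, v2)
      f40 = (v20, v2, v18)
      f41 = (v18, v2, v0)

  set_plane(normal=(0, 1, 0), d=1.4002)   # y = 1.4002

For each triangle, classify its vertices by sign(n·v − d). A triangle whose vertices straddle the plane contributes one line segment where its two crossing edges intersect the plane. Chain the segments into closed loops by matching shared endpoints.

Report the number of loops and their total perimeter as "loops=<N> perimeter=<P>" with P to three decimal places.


Straddling triangles (10 of 42):
  (v0,v3,v1) [-+-] → (1.24569, 1.4002, 0)–(1.20334, 1.4002, 0.024447)  len=0.0489
  (v1,v3,v4) [-+-] → (1.20334, 1.4002, 0.024447)–(1.11663, 1.4002, 0.0745123)  len=0.1001
  (v0,v5,v3) [--+] → (1.11663, 1.4002, -0.0745123)–(1.24569, 1.4002, 0)  len=0.1490
  (v3,v6,v4) [++-] → (0.245681, 1.4002, 0.198723)–(1.11663, 1.4002, 0.0745123)  len=0.8798
  (v4,v6,v7) [-+-] → (0.245681, 1.4002, 0.198723)–(-0.319604, 1.4002, 0.279318)  len=0.5710
  (v5,v8,v3) [--+] → (0.581834, 1.4002, -0.15077)–(1.11663, 1.4002, -0.0745123)  len=0.5402
  (v3,v8,v6) [+-+] → (0.581834, 1.4002, -0.15077)–(-0.319604, 1.4002, -0.279318)  len=0.9106
  (v6,v9,v7) [+--] → (-1.01873, 1.4002, 0)–(-0.319604, 1.4002, 0.279318)  len=0.7529
  (v8,v11,v6) [--+] → (-0.691412, 1.4002, -0.13074)–(-0.319604, 1.4002, -0.279318)  len=0.4004
  (v6,v11,v9) [+--] → (-0.691412, 1.4002, -0.13074)–(-1.01873, 1.4002, 0)  len=0.3525

Chained into 1 loop(s):
  loop 1: 10 segments, perimeter = 4.7053
Total perimeter = 4.705

loops=1 perimeter=4.705


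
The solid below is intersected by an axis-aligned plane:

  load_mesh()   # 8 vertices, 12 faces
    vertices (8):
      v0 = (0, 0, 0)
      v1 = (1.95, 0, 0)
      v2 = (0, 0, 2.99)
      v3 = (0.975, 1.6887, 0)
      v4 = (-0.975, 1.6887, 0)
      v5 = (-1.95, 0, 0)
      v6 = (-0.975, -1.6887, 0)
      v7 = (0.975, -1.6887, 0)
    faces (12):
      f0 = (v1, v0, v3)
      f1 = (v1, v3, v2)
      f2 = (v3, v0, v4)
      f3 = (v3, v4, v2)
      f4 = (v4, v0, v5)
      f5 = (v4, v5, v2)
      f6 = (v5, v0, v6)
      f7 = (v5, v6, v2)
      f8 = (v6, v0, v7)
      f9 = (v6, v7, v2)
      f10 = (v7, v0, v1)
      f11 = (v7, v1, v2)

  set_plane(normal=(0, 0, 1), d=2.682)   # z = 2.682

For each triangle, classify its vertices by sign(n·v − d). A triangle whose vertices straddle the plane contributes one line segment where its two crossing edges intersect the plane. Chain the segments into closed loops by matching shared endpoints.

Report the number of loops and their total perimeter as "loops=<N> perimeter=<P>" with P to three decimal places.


Straddling triangles (6 of 12):
  (v1,v3,v2) [--+] → (0.100435, 0.173953, 2.682)–(0.20087, 0, 2.682)  len=0.2009
  (v3,v4,v2) [--+] → (-0.100435, 0.173953, 2.682)–(0.100435, 0.173953, 2.682)  len=0.2009
  (v4,v5,v2) [--+] → (-0.20087, 0, 2.682)–(-0.100435, 0.173953, 2.682)  len=0.2009
  (v5,v6,v2) [--+] → (-0.100435, -0.173953, 2.682)–(-0.20087, 0, 2.682)  len=0.2009
  (v6,v7,v2) [--+] → (0.100435, -0.173953, 2.682)–(-0.100435, -0.173953, 2.682)  len=0.2009
  (v7,v1,v2) [--+] → (0.20087, 0, 2.682)–(0.100435, -0.173953, 2.682)  len=0.2009

Chained into 1 loop(s):
  loop 1: 6 segments, perimeter = 1.2052
Total perimeter = 1.205

loops=1 perimeter=1.205


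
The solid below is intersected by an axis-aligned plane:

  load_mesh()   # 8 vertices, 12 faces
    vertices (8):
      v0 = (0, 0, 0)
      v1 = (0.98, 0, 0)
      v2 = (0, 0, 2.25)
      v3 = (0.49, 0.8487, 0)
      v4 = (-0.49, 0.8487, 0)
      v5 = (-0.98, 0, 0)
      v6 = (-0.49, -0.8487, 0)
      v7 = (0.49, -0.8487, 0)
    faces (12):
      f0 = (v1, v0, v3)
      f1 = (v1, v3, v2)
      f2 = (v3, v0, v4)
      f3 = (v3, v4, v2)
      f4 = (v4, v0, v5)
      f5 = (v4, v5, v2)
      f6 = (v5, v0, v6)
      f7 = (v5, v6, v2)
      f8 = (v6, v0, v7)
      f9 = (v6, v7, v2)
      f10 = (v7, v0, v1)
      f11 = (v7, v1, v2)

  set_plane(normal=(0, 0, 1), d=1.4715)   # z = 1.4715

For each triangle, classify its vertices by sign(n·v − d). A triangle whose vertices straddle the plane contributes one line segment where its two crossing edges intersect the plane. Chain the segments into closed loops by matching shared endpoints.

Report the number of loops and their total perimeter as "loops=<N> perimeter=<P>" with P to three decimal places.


loops=1 perimeter=2.034

Straddling triangles (6 of 12):
  (v1,v3,v2) [--+] → (0.16954, 0.29365, 1.4715)–(0.33908, 0, 1.4715)  len=0.3391
  (v3,v4,v2) [--+] → (-0.16954, 0.29365, 1.4715)–(0.16954, 0.29365, 1.4715)  len=0.3391
  (v4,v5,v2) [--+] → (-0.33908, 0, 1.4715)–(-0.16954, 0.29365, 1.4715)  len=0.3391
  (v5,v6,v2) [--+] → (-0.16954, -0.29365, 1.4715)–(-0.33908, 0, 1.4715)  len=0.3391
  (v6,v7,v2) [--+] → (0.16954, -0.29365, 1.4715)–(-0.16954, -0.29365, 1.4715)  len=0.3391
  (v7,v1,v2) [--+] → (0.33908, 0, 1.4715)–(0.16954, -0.29365, 1.4715)  len=0.3391

Chained into 1 loop(s):
  loop 1: 6 segments, perimeter = 2.0345
Total perimeter = 2.034


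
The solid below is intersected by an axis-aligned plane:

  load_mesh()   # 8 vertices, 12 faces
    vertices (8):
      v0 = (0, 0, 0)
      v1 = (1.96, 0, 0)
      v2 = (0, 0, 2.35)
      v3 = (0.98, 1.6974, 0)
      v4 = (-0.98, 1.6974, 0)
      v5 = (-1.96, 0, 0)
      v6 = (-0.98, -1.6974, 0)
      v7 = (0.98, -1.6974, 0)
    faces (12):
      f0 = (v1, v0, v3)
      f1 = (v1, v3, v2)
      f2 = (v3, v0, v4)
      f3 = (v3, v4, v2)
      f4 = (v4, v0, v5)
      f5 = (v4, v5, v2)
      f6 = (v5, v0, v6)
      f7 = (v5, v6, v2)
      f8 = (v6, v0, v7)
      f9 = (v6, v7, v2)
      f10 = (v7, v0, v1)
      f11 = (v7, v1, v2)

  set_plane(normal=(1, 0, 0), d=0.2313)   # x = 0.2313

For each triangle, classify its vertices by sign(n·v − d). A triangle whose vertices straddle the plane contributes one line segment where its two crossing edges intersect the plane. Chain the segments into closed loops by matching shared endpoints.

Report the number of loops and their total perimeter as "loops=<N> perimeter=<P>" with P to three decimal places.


loops=1 perimeter=8.799

Straddling triangles (8 of 12):
  (v1,v0,v3) [+-+] → (0.2313, 0, 0)–(0.2313, 0.400621, 0)  len=0.4006
  (v1,v3,v2) [++-] → (0.2313, 0.400621, 1.79535)–(0.2313, 0, 2.07268)  len=0.4872
  (v3,v0,v4) [+--] → (0.2313, 0.400621, 0)–(0.2313, 1.6974, 0)  len=1.2968
  (v3,v4,v2) [+--] → (0.2313, 1.6974, 0)–(0.2313, 0.400621, 1.79535)  len=2.2147
  (v6,v0,v7) [--+] → (0.2313, -0.400621, 0)–(0.2313, -1.6974, 0)  len=1.2968
  (v6,v7,v2) [-+-] → (0.2313, -1.6974, 0)–(0.2313, -0.400621, 1.79535)  len=2.2147
  (v7,v0,v1) [+-+] → (0.2313, -0.400621, 0)–(0.2313, 0, 0)  len=0.4006
  (v7,v1,v2) [++-] → (0.2313, 0, 2.07268)–(0.2313, -0.400621, 1.79535)  len=0.4872

Chained into 1 loop(s):
  loop 1: 8 segments, perimeter = 8.7987
Total perimeter = 8.799


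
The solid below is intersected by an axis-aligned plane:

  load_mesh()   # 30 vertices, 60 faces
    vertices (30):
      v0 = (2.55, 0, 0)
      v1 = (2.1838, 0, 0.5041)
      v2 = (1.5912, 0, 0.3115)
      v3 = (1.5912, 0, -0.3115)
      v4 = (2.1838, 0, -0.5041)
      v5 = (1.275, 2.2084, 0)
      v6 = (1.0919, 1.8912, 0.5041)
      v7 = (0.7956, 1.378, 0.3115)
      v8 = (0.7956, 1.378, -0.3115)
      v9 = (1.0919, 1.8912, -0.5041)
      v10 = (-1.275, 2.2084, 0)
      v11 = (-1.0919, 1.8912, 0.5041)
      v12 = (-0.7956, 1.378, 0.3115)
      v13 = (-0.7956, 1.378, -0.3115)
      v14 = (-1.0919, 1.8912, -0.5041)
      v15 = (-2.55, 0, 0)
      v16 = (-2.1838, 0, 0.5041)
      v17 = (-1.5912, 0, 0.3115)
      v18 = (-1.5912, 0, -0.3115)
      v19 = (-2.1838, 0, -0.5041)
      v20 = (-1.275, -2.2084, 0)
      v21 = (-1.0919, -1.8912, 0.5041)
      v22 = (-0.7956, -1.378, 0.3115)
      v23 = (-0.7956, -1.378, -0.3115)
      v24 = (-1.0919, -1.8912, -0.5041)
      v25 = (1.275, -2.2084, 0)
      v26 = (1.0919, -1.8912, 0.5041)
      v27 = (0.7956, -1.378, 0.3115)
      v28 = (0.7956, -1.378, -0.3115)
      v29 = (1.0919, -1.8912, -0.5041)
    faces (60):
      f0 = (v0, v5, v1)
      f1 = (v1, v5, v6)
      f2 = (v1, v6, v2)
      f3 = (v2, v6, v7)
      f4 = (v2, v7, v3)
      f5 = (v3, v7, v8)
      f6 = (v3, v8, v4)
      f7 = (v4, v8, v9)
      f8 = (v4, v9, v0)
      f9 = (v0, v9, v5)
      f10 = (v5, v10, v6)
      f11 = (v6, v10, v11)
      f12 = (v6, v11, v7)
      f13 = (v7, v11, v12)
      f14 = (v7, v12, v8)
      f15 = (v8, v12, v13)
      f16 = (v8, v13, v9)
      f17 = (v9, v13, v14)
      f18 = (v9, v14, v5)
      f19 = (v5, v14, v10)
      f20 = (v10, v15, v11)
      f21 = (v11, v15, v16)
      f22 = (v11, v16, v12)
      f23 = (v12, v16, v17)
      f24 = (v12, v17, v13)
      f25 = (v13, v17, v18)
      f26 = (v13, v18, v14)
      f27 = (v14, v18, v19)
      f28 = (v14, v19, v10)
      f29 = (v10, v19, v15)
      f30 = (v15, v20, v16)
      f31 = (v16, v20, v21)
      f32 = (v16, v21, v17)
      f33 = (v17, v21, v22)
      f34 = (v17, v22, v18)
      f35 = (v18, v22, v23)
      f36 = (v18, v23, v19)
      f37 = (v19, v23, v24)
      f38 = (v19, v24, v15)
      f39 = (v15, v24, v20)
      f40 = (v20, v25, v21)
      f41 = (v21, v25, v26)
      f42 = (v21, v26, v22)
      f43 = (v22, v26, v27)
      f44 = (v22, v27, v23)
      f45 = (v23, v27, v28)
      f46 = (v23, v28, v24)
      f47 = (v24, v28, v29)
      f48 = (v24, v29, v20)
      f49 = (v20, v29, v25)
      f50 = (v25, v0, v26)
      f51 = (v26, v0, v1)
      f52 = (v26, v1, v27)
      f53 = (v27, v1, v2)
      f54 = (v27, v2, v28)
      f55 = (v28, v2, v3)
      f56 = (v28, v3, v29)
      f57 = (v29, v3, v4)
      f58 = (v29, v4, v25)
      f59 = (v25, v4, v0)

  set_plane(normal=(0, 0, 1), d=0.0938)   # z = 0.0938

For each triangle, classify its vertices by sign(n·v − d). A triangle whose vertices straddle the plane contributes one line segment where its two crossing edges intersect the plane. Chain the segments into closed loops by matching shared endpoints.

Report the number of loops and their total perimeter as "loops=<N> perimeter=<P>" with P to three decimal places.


Straddling triangles (24 of 60):
  (v0,v5,v1) [--+] → (1.4441, 1.79747, 0.0938)–(2.48186, 0, 0.0938)  len=2.0755
  (v1,v5,v6) [+-+] → (1.4441, 1.79747, 0.0938)–(1.24093, 2.14938, 0.0938)  len=0.4063
  (v2,v7,v3) [++-] → (1.07361, 0.896474, 0.0938)–(1.5912, 0, 0.0938)  len=1.0352
  (v3,v7,v8) [-+-] → (1.07361, 0.896474, 0.0938)–(0.7956, 1.378, 0.0938)  len=0.5560
  (v5,v10,v6) [--+] → (-0.834581, 2.14938, 0.0938)–(1.24093, 2.14938, 0.0938)  len=2.0755
  (v6,v10,v11) [+-+] → (-0.834581, 2.14938, 0.0938)–(-1.24093, 2.14938, 0.0938)  len=0.4063
  (v7,v12,v8) [++-] → (-0.239574, 1.378, 0.0938)–(0.7956, 1.378, 0.0938)  len=1.0352
  (v8,v12,v13) [-+-] → (-0.239574, 1.378, 0.0938)–(-0.7956, 1.378, 0.0938)  len=0.5560
  (v10,v15,v11) [--+] → (-2.27869, 0.351904, 0.0938)–(-1.24093, 2.14938, 0.0938)  len=2.0755
  (v11,v15,v16) [+-+] → (-2.27869, 0.351904, 0.0938)–(-2.48186, 0, 0.0938)  len=0.4063
  (v12,v17,v13) [++-] → (-1.31319, 0.481526, 0.0938)–(-0.7956, 1.378, 0.0938)  len=1.0352
  (v13,v17,v18) [-+-] → (-1.31319, 0.481526, 0.0938)–(-1.5912, 0, 0.0938)  len=0.5560
  (v15,v20,v16) [--+] → (-1.4441, -1.79747, 0.0938)–(-2.48186, 0, 0.0938)  len=2.0755
  (v16,v20,v21) [+-+] → (-1.4441, -1.79747, 0.0938)–(-1.24093, -2.14938, 0.0938)  len=0.4063
  (v17,v22,v18) [++-] → (-1.07361, -0.896474, 0.0938)–(-1.5912, 0, 0.0938)  len=1.0352
  (v18,v22,v23) [-+-] → (-1.07361, -0.896474, 0.0938)–(-0.7956, -1.378, 0.0938)  len=0.5560
  (v20,v25,v21) [--+] → (0.834581, -2.14938, 0.0938)–(-1.24093, -2.14938, 0.0938)  len=2.0755
  (v21,v25,v26) [+-+] → (0.834581, -2.14938, 0.0938)–(1.24093, -2.14938, 0.0938)  len=0.4063
  (v22,v27,v23) [++-] → (0.239574, -1.378, 0.0938)–(-0.7956, -1.378, 0.0938)  len=1.0352
  (v23,v27,v28) [-+-] → (0.239574, -1.378, 0.0938)–(0.7956, -1.378, 0.0938)  len=0.5560
  (v25,v0,v26) [--+] → (2.27869, -0.351904, 0.0938)–(1.24093, -2.14938, 0.0938)  len=2.0755
  (v26,v0,v1) [+-+] → (2.27869, -0.351904, 0.0938)–(2.48186, 0, 0.0938)  len=0.4063
  (v27,v2,v28) [++-] → (1.31319, -0.481526, 0.0938)–(0.7956, -1.378, 0.0938)  len=1.0352
  (v28,v2,v3) [-+-] → (1.31319, -0.481526, 0.0938)–(1.5912, 0, 0.0938)  len=0.5560

Chained into 2 loop(s):
  loop 1: 12 segments, perimeter = 14.8912
  loop 2: 12 segments, perimeter = 9.5471
Total perimeter = 24.438

loops=2 perimeter=24.438


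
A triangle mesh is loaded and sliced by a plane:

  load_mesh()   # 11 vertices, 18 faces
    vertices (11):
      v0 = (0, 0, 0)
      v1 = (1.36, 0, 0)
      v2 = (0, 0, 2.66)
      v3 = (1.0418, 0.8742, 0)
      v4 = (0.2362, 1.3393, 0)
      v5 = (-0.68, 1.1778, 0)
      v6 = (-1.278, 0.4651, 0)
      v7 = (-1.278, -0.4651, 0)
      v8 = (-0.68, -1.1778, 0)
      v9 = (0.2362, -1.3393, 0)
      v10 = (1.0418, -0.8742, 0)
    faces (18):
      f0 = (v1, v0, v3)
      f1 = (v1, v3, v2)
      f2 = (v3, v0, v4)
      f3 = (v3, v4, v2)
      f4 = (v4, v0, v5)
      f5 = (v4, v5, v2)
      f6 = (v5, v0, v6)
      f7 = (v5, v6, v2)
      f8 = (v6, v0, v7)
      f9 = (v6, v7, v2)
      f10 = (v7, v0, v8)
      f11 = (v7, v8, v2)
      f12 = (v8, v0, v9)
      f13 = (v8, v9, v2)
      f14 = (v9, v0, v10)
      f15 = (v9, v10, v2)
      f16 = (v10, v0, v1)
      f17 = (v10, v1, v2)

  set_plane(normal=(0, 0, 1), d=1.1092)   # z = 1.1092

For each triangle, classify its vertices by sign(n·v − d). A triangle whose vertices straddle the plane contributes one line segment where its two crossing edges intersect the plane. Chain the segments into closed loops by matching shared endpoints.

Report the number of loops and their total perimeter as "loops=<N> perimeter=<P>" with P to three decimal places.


loops=1 perimeter=4.881

Straddling triangles (9 of 18):
  (v1,v3,v2) [--+] → (0.607377, 0.509665, 1.1092)–(0.79289, 0, 1.1092)  len=0.5424
  (v3,v4,v2) [--+] → (0.137706, 0.780822, 1.1092)–(0.607377, 0.509665, 1.1092)  len=0.5423
  (v4,v5,v2) [--+] → (-0.396445, 0.686666, 1.1092)–(0.137706, 0.780822, 1.1092)  len=0.5424
  (v5,v6,v2) [--+] → (-0.745084, 0.271157, 1.1092)–(-0.396445, 0.686666, 1.1092)  len=0.5424
  (v6,v7,v2) [--+] → (-0.745084, -0.271157, 1.1092)–(-0.745084, 0.271157, 1.1092)  len=0.5423
  (v7,v8,v2) [--+] → (-0.396445, -0.686666, 1.1092)–(-0.745084, -0.271157, 1.1092)  len=0.5424
  (v8,v9,v2) [--+] → (0.137706, -0.780822, 1.1092)–(-0.396445, -0.686666, 1.1092)  len=0.5424
  (v9,v10,v2) [--+] → (0.607377, -0.509665, 1.1092)–(0.137706, -0.780822, 1.1092)  len=0.5423
  (v10,v1,v2) [--+] → (0.79289, 0, 1.1092)–(0.607377, -0.509665, 1.1092)  len=0.5424

Chained into 1 loop(s):
  loop 1: 9 segments, perimeter = 4.8813
Total perimeter = 4.881


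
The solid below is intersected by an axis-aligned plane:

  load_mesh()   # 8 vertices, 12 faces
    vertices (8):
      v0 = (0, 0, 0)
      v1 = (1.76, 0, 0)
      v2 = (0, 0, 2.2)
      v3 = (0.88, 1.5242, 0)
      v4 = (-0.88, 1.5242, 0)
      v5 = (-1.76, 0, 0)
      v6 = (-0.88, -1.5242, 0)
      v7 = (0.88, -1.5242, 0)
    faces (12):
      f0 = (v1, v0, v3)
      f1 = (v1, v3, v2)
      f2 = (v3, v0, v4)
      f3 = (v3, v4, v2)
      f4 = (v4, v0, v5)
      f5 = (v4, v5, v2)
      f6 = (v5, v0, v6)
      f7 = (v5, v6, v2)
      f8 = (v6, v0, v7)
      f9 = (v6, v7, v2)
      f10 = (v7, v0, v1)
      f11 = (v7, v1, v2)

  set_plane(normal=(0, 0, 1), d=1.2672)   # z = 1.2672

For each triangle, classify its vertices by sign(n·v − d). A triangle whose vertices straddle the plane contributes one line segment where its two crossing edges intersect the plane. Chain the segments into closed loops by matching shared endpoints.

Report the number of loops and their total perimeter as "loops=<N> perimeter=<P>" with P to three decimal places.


Straddling triangles (6 of 12):
  (v1,v3,v2) [--+] → (0.37312, 0.646261, 1.2672)–(0.74624, 0, 1.2672)  len=0.7462
  (v3,v4,v2) [--+] → (-0.37312, 0.646261, 1.2672)–(0.37312, 0.646261, 1.2672)  len=0.7462
  (v4,v5,v2) [--+] → (-0.74624, 0, 1.2672)–(-0.37312, 0.646261, 1.2672)  len=0.7462
  (v5,v6,v2) [--+] → (-0.37312, -0.646261, 1.2672)–(-0.74624, 0, 1.2672)  len=0.7462
  (v6,v7,v2) [--+] → (0.37312, -0.646261, 1.2672)–(-0.37312, -0.646261, 1.2672)  len=0.7462
  (v7,v1,v2) [--+] → (0.74624, 0, 1.2672)–(0.37312, -0.646261, 1.2672)  len=0.7462

Chained into 1 loop(s):
  loop 1: 6 segments, perimeter = 4.4774
Total perimeter = 4.477

loops=1 perimeter=4.477


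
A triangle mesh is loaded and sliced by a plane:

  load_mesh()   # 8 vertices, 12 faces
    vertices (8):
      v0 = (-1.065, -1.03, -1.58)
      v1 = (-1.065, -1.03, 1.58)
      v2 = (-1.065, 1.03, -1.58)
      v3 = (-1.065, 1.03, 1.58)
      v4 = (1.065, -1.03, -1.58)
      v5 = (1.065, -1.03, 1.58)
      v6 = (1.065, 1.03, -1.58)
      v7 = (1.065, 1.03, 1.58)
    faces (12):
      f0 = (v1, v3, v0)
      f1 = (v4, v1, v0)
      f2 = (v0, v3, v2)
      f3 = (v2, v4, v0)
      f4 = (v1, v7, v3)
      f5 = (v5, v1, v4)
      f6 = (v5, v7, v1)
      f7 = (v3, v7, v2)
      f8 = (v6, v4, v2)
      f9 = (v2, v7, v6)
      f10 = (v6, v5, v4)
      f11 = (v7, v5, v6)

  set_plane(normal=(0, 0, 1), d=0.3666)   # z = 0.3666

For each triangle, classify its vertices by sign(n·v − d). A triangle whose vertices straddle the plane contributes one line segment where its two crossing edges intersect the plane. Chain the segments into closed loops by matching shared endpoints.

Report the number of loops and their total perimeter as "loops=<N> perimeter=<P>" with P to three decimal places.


loops=1 perimeter=8.380

Straddling triangles (8 of 12):
  (v1,v3,v0) [++-] → (-1.065, 0.238986, 0.3666)–(-1.065, -1.03, 0.3666)  len=1.2690
  (v4,v1,v0) [-+-] → (-0.247107, -1.03, 0.3666)–(-1.065, -1.03, 0.3666)  len=0.8179
  (v0,v3,v2) [-+-] → (-1.065, 0.238986, 0.3666)–(-1.065, 1.03, 0.3666)  len=0.7910
  (v5,v1,v4) [++-] → (-0.247107, -1.03, 0.3666)–(1.065, -1.03, 0.3666)  len=1.3121
  (v3,v7,v2) [++-] → (0.247107, 1.03, 0.3666)–(-1.065, 1.03, 0.3666)  len=1.3121
  (v2,v7,v6) [-+-] → (0.247107, 1.03, 0.3666)–(1.065, 1.03, 0.3666)  len=0.8179
  (v6,v5,v4) [-+-] → (1.065, -0.238986, 0.3666)–(1.065, -1.03, 0.3666)  len=0.7910
  (v7,v5,v6) [++-] → (1.065, -0.238986, 0.3666)–(1.065, 1.03, 0.3666)  len=1.2690

Chained into 1 loop(s):
  loop 1: 8 segments, perimeter = 8.3800
Total perimeter = 8.380


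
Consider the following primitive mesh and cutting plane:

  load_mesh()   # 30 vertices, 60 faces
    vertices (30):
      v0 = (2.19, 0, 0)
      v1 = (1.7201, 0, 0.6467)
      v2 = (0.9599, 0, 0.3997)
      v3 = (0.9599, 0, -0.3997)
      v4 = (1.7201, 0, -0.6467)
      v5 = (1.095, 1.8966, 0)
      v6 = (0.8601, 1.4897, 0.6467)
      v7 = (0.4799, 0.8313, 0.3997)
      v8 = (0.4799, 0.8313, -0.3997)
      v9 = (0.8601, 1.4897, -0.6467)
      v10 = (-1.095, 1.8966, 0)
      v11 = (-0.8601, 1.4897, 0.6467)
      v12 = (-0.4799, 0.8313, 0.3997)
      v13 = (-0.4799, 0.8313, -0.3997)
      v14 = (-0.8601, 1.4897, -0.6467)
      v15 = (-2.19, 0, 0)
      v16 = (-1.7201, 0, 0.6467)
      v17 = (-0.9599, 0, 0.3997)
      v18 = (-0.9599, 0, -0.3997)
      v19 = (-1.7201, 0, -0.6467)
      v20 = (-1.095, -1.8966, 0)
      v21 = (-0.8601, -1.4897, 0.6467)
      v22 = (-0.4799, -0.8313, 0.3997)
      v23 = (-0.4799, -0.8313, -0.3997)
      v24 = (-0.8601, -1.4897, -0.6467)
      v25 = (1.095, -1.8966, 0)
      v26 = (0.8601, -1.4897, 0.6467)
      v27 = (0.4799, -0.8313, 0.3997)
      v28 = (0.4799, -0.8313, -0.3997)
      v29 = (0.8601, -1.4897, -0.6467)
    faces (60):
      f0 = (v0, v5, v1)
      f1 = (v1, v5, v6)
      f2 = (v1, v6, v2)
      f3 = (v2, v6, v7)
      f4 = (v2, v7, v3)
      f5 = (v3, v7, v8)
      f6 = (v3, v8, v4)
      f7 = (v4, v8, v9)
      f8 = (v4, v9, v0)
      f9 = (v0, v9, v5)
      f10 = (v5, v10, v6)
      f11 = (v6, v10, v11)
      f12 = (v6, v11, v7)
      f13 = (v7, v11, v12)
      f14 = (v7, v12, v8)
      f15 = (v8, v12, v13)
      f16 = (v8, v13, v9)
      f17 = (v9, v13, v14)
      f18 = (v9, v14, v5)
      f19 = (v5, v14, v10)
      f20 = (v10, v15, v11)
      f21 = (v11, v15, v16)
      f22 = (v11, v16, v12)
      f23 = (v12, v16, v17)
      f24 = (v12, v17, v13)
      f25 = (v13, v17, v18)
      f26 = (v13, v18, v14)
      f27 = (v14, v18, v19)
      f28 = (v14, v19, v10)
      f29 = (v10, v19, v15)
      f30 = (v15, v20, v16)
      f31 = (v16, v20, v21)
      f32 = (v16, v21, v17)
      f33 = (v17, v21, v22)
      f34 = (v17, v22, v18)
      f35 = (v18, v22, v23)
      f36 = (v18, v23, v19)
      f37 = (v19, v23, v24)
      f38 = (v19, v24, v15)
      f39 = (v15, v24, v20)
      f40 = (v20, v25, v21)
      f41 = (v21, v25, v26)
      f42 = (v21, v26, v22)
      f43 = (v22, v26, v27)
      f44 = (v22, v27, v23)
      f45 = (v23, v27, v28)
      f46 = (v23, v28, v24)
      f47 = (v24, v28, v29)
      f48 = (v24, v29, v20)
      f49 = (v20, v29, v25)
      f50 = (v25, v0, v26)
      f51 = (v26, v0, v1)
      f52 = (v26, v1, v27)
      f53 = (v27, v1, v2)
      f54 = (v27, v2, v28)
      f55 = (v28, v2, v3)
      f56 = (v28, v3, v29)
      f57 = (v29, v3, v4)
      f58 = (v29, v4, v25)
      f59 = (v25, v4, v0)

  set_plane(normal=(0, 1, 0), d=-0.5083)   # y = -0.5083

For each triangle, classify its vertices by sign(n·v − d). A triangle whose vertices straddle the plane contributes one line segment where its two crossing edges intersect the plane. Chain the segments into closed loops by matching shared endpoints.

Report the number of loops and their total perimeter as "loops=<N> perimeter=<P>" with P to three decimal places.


Straddling triangles (20 of 60):
  (v15,v20,v16) [+-+] → (-1.89653, -0.5083, 0)–(-1.55257, -0.5083, 0.473381)  len=0.5851
  (v16,v20,v21) [+--] → (-1.55257, -0.5083, 0.473381)–(-1.42666, -0.5083, 0.6467)  len=0.2142
  (v16,v21,v17) [+-+] → (-1.42666, -0.5083, 0.6467)–(-0.925847, -0.5083, 0.483979)  len=0.5266
  (v17,v21,v22) [+--] → (-0.925847, -0.5083, 0.483979)–(-0.666403, -0.5083, 0.3997)  len=0.2728
  (v17,v22,v18) [+-+] → (-0.666403, -0.5083, 0.3997)–(-0.666403, -0.5083, 0.0890947)  len=0.3106
  (v18,v22,v23) [+--] → (-0.666403, -0.5083, 0.0890947)–(-0.666403, -0.5083, -0.3997)  len=0.4888
  (v18,v23,v19) [+-+] → (-0.666403, -0.5083, -0.3997)–(-0.961777, -0.5083, -0.495671)  len=0.3106
  (v19,v23,v24) [+--] → (-0.961777, -0.5083, -0.495671)–(-1.42666, -0.5083, -0.6467)  len=0.4888
  (v19,v24,v15) [+-+] → (-1.42666, -0.5083, -0.6467)–(-1.73623, -0.5083, -0.22066)  len=0.5266
  (v15,v24,v20) [+--] → (-1.73623, -0.5083, -0.22066)–(-1.89653, -0.5083, 0)  len=0.2727
  (v25,v0,v26) [-+-] → (1.89653, -0.5083, 0)–(1.73623, -0.5083, 0.22066)  len=0.2727
  (v26,v0,v1) [-++] → (1.73623, -0.5083, 0.22066)–(1.42666, -0.5083, 0.6467)  len=0.5266
  (v26,v1,v27) [-+-] → (1.42666, -0.5083, 0.6467)–(0.961777, -0.5083, 0.495671)  len=0.4888
  (v27,v1,v2) [-++] → (0.961777, -0.5083, 0.495671)–(0.666403, -0.5083, 0.3997)  len=0.3106
  (v27,v2,v28) [-+-] → (0.666403, -0.5083, 0.3997)–(0.666403, -0.5083, -0.0890947)  len=0.4888
  (v28,v2,v3) [-++] → (0.666403, -0.5083, -0.0890947)–(0.666403, -0.5083, -0.3997)  len=0.3106
  (v28,v3,v29) [-+-] → (0.666403, -0.5083, -0.3997)–(0.925847, -0.5083, -0.483979)  len=0.2728
  (v29,v3,v4) [-++] → (0.925847, -0.5083, -0.483979)–(1.42666, -0.5083, -0.6467)  len=0.5266
  (v29,v4,v25) [-+-] → (1.42666, -0.5083, -0.6467)–(1.55257, -0.5083, -0.473381)  len=0.2142
  (v25,v4,v0) [-++] → (1.55257, -0.5083, -0.473381)–(1.89653, -0.5083, 0)  len=0.5851

Chained into 2 loop(s):
  loop 1: 10 segments, perimeter = 3.9969
  loop 2: 10 segments, perimeter = 3.9969
Total perimeter = 7.994

loops=2 perimeter=7.994


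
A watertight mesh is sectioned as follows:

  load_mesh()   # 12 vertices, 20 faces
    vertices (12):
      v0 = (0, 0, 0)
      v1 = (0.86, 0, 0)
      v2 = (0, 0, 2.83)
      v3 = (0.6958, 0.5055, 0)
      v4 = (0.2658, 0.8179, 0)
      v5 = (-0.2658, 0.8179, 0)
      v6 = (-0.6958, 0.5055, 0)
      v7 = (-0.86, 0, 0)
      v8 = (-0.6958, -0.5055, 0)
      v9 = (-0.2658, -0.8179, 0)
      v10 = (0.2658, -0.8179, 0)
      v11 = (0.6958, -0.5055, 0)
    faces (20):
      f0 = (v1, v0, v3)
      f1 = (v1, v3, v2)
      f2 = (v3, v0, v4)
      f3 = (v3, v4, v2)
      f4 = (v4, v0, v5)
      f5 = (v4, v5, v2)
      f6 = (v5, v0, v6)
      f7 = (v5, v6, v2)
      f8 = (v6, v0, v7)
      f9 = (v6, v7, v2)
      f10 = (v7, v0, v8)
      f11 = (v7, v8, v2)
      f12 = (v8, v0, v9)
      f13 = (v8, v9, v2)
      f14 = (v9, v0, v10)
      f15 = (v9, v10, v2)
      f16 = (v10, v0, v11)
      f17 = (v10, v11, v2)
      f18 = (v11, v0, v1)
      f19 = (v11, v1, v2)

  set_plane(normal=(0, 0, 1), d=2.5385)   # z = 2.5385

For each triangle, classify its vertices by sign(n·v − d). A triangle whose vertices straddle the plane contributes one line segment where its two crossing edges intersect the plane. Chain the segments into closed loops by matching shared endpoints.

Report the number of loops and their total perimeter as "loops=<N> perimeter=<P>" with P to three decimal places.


Straddling triangles (10 of 20):
  (v1,v3,v2) [--+] → (0.0716699, 0.0520683, 2.5385)–(0.088583, 0, 2.5385)  len=0.0547
  (v3,v4,v2) [--+] → (0.0273783, 0.0842466, 2.5385)–(0.0716699, 0.0520683, 2.5385)  len=0.0547
  (v4,v5,v2) [--+] → (-0.0273783, 0.0842466, 2.5385)–(0.0273783, 0.0842466, 2.5385)  len=0.0548
  (v5,v6,v2) [--+] → (-0.0716699, 0.0520683, 2.5385)–(-0.0273783, 0.0842466, 2.5385)  len=0.0547
  (v6,v7,v2) [--+] → (-0.088583, 0, 2.5385)–(-0.0716699, 0.0520683, 2.5385)  len=0.0547
  (v7,v8,v2) [--+] → (-0.0716699, -0.0520683, 2.5385)–(-0.088583, 0, 2.5385)  len=0.0547
  (v8,v9,v2) [--+] → (-0.0273783, -0.0842466, 2.5385)–(-0.0716699, -0.0520683, 2.5385)  len=0.0547
  (v9,v10,v2) [--+] → (0.0273783, -0.0842466, 2.5385)–(-0.0273783, -0.0842466, 2.5385)  len=0.0548
  (v10,v11,v2) [--+] → (0.0716699, -0.0520683, 2.5385)–(0.0273783, -0.0842466, 2.5385)  len=0.0547
  (v11,v1,v2) [--+] → (0.088583, 0, 2.5385)–(0.0716699, -0.0520683, 2.5385)  len=0.0547

Chained into 1 loop(s):
  loop 1: 10 segments, perimeter = 0.5475
Total perimeter = 0.547

loops=1 perimeter=0.547


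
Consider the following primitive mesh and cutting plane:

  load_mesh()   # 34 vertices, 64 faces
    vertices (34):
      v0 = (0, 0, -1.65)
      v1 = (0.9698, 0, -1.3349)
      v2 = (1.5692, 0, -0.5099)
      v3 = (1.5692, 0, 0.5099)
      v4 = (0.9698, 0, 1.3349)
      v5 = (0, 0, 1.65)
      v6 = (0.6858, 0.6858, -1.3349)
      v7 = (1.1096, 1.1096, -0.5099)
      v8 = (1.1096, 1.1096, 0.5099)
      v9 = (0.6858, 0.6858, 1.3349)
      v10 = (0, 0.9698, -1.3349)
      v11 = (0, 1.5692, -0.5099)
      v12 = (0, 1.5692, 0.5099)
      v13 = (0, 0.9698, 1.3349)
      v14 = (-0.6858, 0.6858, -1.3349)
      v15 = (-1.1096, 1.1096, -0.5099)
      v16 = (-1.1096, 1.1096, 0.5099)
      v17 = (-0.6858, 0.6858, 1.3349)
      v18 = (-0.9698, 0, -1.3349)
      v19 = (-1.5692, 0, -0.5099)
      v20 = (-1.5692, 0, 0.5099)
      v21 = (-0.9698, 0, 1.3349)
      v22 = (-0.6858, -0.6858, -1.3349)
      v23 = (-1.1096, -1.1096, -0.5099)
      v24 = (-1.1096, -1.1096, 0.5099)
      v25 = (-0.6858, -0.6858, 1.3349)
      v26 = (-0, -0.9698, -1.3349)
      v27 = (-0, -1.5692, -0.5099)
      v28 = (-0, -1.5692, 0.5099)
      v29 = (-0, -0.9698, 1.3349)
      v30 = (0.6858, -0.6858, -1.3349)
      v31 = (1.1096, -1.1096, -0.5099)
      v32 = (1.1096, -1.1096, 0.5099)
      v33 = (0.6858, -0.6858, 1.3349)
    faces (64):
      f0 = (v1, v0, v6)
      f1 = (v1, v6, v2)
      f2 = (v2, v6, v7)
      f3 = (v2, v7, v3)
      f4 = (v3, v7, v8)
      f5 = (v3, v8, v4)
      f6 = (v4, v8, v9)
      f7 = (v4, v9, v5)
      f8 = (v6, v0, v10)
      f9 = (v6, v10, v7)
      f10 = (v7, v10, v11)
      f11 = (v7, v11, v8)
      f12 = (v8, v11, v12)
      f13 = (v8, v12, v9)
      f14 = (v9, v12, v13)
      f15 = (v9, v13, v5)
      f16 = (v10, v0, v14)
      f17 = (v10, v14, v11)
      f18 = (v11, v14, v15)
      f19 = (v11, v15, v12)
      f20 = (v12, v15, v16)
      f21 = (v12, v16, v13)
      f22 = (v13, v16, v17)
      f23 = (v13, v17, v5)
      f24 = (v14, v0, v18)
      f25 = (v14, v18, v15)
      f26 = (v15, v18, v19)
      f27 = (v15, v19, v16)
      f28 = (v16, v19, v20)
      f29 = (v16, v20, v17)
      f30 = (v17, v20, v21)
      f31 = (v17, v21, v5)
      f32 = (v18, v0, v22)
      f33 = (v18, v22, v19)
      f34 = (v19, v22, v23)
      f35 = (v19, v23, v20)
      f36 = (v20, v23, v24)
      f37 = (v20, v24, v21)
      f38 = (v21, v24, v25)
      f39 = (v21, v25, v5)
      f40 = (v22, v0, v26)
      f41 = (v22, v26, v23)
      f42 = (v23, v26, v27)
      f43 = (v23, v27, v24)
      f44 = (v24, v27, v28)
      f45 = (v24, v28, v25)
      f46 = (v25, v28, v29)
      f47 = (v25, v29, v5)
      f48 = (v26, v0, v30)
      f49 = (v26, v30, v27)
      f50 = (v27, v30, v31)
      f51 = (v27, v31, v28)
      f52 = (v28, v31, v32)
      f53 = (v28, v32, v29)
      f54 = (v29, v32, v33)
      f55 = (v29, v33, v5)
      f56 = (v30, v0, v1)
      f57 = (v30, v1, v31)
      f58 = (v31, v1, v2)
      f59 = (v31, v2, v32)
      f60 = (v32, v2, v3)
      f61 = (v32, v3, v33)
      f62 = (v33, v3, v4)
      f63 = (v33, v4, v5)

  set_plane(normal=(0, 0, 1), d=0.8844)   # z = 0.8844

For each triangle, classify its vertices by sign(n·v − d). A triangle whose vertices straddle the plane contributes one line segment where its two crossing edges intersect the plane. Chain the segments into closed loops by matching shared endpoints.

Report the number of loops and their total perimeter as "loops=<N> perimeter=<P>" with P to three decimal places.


Straddling triangles (16 of 64):
  (v3,v8,v4) [--+] → (1.04614, 0.605909, 0.8844)–(1.29711, 0, 0.8844)  len=0.6558
  (v4,v8,v9) [+-+] → (1.04614, 0.605909, 0.8844)–(0.91722, 0.91722, 0.8844)  len=0.3369
  (v8,v12,v9) [--+] → (0.311312, 1.16819, 0.8844)–(0.91722, 0.91722, 0.8844)  len=0.6558
  (v9,v12,v13) [+-+] → (0.311312, 1.16819, 0.8844)–(0, 1.29711, 0.8844)  len=0.3369
  (v12,v16,v13) [--+] → (-0.605909, 1.04614, 0.8844)–(0, 1.29711, 0.8844)  len=0.6558
  (v13,v16,v17) [+-+] → (-0.605909, 1.04614, 0.8844)–(-0.91722, 0.91722, 0.8844)  len=0.3369
  (v16,v20,v17) [--+] → (-1.16819, 0.311312, 0.8844)–(-0.91722, 0.91722, 0.8844)  len=0.6558
  (v17,v20,v21) [+-+] → (-1.16819, 0.311312, 0.8844)–(-1.29711, 0, 0.8844)  len=0.3369
  (v20,v24,v21) [--+] → (-1.04614, -0.605909, 0.8844)–(-1.29711, 0, 0.8844)  len=0.6558
  (v21,v24,v25) [+-+] → (-1.04614, -0.605909, 0.8844)–(-0.91722, -0.91722, 0.8844)  len=0.3369
  (v24,v28,v25) [--+] → (-0.311312, -1.16819, 0.8844)–(-0.91722, -0.91722, 0.8844)  len=0.6558
  (v25,v28,v29) [+-+] → (-0.311312, -1.16819, 0.8844)–(0, -1.29711, 0.8844)  len=0.3369
  (v28,v32,v29) [--+] → (0.605909, -1.04614, 0.8844)–(0, -1.29711, 0.8844)  len=0.6558
  (v29,v32,v33) [+-+] → (0.605909, -1.04614, 0.8844)–(0.91722, -0.91722, 0.8844)  len=0.3369
  (v32,v3,v33) [--+] → (1.16819, -0.311312, 0.8844)–(0.91722, -0.91722, 0.8844)  len=0.6558
  (v33,v3,v4) [+-+] → (1.16819, -0.311312, 0.8844)–(1.29711, 0, 0.8844)  len=0.3369

Chained into 1 loop(s):
  loop 1: 16 segments, perimeter = 7.9422
Total perimeter = 7.942

loops=1 perimeter=7.942
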